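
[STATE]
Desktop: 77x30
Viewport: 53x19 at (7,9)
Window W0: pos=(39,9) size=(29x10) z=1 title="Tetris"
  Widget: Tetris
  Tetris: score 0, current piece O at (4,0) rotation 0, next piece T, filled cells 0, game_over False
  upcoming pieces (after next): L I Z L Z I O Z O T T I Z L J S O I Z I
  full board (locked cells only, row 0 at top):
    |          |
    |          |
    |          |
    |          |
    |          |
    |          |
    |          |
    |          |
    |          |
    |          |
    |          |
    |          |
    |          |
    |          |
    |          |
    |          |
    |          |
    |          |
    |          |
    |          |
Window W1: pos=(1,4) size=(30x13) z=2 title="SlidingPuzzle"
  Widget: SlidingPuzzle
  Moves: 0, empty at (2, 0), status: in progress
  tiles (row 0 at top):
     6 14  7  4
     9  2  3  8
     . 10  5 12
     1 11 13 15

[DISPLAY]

┼────┼────┼────┤       ┃        ┏━━━━━━━━━━━━━━━━━━━━
│  2 │  3 │  8 │       ┃        ┃ Tetris             
┼────┼────┼────┤       ┃        ┠────────────────────
│ 10 │  5 │ 12 │       ┃        ┃          │Next:    
┼────┼────┼────┤       ┃        ┃          │ ▒       
│ 11 │ 13 │ 15 │       ┃        ┃          │▒▒▒      
┴────┴────┴────┘       ┃        ┃          │         
━━━━━━━━━━━━━━━━━━━━━━━┛        ┃          │         
                                ┃          │         
                                ┗━━━━━━━━━━━━━━━━━━━━
                                                     
                                                     
                                                     
                                                     
                                                     
                                                     
                                                     
                                                     
                                                     


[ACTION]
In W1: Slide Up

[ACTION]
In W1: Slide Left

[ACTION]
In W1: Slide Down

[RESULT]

┼────┼────┼────┤       ┃        ┏━━━━━━━━━━━━━━━━━━━━
│  2 │  3 │  8 │       ┃        ┃ Tetris             
┼────┼────┼────┤       ┃        ┠────────────────────
│    │  5 │ 12 │       ┃        ┃          │Next:    
┼────┼────┼────┤       ┃        ┃          │ ▒       
│ 10 │ 13 │ 15 │       ┃        ┃          │▒▒▒      
┴────┴────┴────┘       ┃        ┃          │         
━━━━━━━━━━━━━━━━━━━━━━━┛        ┃          │         
                                ┃          │         
                                ┗━━━━━━━━━━━━━━━━━━━━
                                                     
                                                     
                                                     
                                                     
                                                     
                                                     
                                                     
                                                     
                                                     


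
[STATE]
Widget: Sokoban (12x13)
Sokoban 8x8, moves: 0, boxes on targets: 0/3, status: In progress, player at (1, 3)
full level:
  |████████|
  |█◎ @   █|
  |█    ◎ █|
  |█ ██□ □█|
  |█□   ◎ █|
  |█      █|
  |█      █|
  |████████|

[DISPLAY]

████████    
█◎ @   █    
█    ◎ █    
█ ██□ □█    
█□   ◎ █    
█      █    
█      █    
████████    
Moves: 0  0/
            
            
            
            


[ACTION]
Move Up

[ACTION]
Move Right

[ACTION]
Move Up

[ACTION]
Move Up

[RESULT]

████████    
█◎  @  █    
█    ◎ █    
█ ██□ □█    
█□   ◎ █    
█      █    
█      █    
████████    
Moves: 1  0/
            
            
            
            


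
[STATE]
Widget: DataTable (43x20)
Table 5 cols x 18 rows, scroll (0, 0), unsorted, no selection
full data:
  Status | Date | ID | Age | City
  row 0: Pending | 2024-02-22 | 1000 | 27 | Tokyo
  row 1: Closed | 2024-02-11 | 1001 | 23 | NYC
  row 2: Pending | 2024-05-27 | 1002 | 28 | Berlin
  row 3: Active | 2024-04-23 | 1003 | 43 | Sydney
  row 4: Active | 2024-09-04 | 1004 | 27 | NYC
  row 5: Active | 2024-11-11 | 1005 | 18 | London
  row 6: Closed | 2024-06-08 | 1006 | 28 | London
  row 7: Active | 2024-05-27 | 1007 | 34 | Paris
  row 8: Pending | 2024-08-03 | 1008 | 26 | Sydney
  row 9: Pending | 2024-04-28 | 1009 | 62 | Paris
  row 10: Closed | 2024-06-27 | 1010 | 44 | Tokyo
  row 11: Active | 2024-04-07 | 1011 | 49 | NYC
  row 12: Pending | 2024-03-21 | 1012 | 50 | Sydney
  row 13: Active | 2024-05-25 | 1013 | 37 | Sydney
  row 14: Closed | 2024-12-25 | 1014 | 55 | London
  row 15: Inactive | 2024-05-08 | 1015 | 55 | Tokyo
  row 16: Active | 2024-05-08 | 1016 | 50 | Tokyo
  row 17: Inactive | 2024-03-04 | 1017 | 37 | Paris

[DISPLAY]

Status  │Date      │ID  │Age│City          
────────┼──────────┼────┼───┼──────        
Pending │2024-02-22│1000│27 │Tokyo         
Closed  │2024-02-11│1001│23 │NYC           
Pending │2024-05-27│1002│28 │Berlin        
Active  │2024-04-23│1003│43 │Sydney        
Active  │2024-09-04│1004│27 │NYC           
Active  │2024-11-11│1005│18 │London        
Closed  │2024-06-08│1006│28 │London        
Active  │2024-05-27│1007│34 │Paris         
Pending │2024-08-03│1008│26 │Sydney        
Pending │2024-04-28│1009│62 │Paris         
Closed  │2024-06-27│1010│44 │Tokyo         
Active  │2024-04-07│1011│49 │NYC           
Pending │2024-03-21│1012│50 │Sydney        
Active  │2024-05-25│1013│37 │Sydney        
Closed  │2024-12-25│1014│55 │London        
Inactive│2024-05-08│1015│55 │Tokyo         
Active  │2024-05-08│1016│50 │Tokyo         
Inactive│2024-03-04│1017│37 │Paris         


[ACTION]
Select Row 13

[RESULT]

Status  │Date      │ID  │Age│City          
────────┼──────────┼────┼───┼──────        
Pending │2024-02-22│1000│27 │Tokyo         
Closed  │2024-02-11│1001│23 │NYC           
Pending │2024-05-27│1002│28 │Berlin        
Active  │2024-04-23│1003│43 │Sydney        
Active  │2024-09-04│1004│27 │NYC           
Active  │2024-11-11│1005│18 │London        
Closed  │2024-06-08│1006│28 │London        
Active  │2024-05-27│1007│34 │Paris         
Pending │2024-08-03│1008│26 │Sydney        
Pending │2024-04-28│1009│62 │Paris         
Closed  │2024-06-27│1010│44 │Tokyo         
Active  │2024-04-07│1011│49 │NYC           
Pending │2024-03-21│1012│50 │Sydney        
>ctive  │2024-05-25│1013│37 │Sydney        
Closed  │2024-12-25│1014│55 │London        
Inactive│2024-05-08│1015│55 │Tokyo         
Active  │2024-05-08│1016│50 │Tokyo         
Inactive│2024-03-04│1017│37 │Paris         


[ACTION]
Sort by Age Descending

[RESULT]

Status  │Date      │ID  │Ag▼│City          
────────┼──────────┼────┼───┼──────        
Pending │2024-04-28│1009│62 │Paris         
Closed  │2024-12-25│1014│55 │London        
Inactive│2024-05-08│1015│55 │Tokyo         
Pending │2024-03-21│1012│50 │Sydney        
Active  │2024-05-08│1016│50 │Tokyo         
Active  │2024-04-07│1011│49 │NYC           
Closed  │2024-06-27│1010│44 │Tokyo         
Active  │2024-04-23│1003│43 │Sydney        
Active  │2024-05-25│1013│37 │Sydney        
Inactive│2024-03-04│1017│37 │Paris         
Active  │2024-05-27│1007│34 │Paris         
Pending │2024-05-27│1002│28 │Berlin        
Closed  │2024-06-08│1006│28 │London        
>ending │2024-02-22│1000│27 │Tokyo         
Active  │2024-09-04│1004│27 │NYC           
Pending │2024-08-03│1008│26 │Sydney        
Closed  │2024-02-11│1001│23 │NYC           
Active  │2024-11-11│1005│18 │London        


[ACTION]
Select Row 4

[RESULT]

Status  │Date      │ID  │Ag▼│City          
────────┼──────────┼────┼───┼──────        
Pending │2024-04-28│1009│62 │Paris         
Closed  │2024-12-25│1014│55 │London        
Inactive│2024-05-08│1015│55 │Tokyo         
Pending │2024-03-21│1012│50 │Sydney        
>ctive  │2024-05-08│1016│50 │Tokyo         
Active  │2024-04-07│1011│49 │NYC           
Closed  │2024-06-27│1010│44 │Tokyo         
Active  │2024-04-23│1003│43 │Sydney        
Active  │2024-05-25│1013│37 │Sydney        
Inactive│2024-03-04│1017│37 │Paris         
Active  │2024-05-27│1007│34 │Paris         
Pending │2024-05-27│1002│28 │Berlin        
Closed  │2024-06-08│1006│28 │London        
Pending │2024-02-22│1000│27 │Tokyo         
Active  │2024-09-04│1004│27 │NYC           
Pending │2024-08-03│1008│26 │Sydney        
Closed  │2024-02-11│1001│23 │NYC           
Active  │2024-11-11│1005│18 │London        


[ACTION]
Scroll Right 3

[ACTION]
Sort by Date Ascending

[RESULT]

Status  │Date     ▲│ID  │Age│City          
────────┼──────────┼────┼───┼──────        
Closed  │2024-02-11│1001│23 │NYC           
Pending │2024-02-22│1000│27 │Tokyo         
Inactive│2024-03-04│1017│37 │Paris         
Pending │2024-03-21│1012│50 │Sydney        
>ctive  │2024-04-07│1011│49 │NYC           
Active  │2024-04-23│1003│43 │Sydney        
Pending │2024-04-28│1009│62 │Paris         
Inactive│2024-05-08│1015│55 │Tokyo         
Active  │2024-05-08│1016│50 │Tokyo         
Active  │2024-05-25│1013│37 │Sydney        
Active  │2024-05-27│1007│34 │Paris         
Pending │2024-05-27│1002│28 │Berlin        
Closed  │2024-06-08│1006│28 │London        
Closed  │2024-06-27│1010│44 │Tokyo         
Pending │2024-08-03│1008│26 │Sydney        
Active  │2024-09-04│1004│27 │NYC           
Active  │2024-11-11│1005│18 │London        
Closed  │2024-12-25│1014│55 │London        


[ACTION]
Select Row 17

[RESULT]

Status  │Date     ▲│ID  │Age│City          
────────┼──────────┼────┼───┼──────        
Closed  │2024-02-11│1001│23 │NYC           
Pending │2024-02-22│1000│27 │Tokyo         
Inactive│2024-03-04│1017│37 │Paris         
Pending │2024-03-21│1012│50 │Sydney        
Active  │2024-04-07│1011│49 │NYC           
Active  │2024-04-23│1003│43 │Sydney        
Pending │2024-04-28│1009│62 │Paris         
Inactive│2024-05-08│1015│55 │Tokyo         
Active  │2024-05-08│1016│50 │Tokyo         
Active  │2024-05-25│1013│37 │Sydney        
Active  │2024-05-27│1007│34 │Paris         
Pending │2024-05-27│1002│28 │Berlin        
Closed  │2024-06-08│1006│28 │London        
Closed  │2024-06-27│1010│44 │Tokyo         
Pending │2024-08-03│1008│26 │Sydney        
Active  │2024-09-04│1004│27 │NYC           
Active  │2024-11-11│1005│18 │London        
>losed  │2024-12-25│1014│55 │London        


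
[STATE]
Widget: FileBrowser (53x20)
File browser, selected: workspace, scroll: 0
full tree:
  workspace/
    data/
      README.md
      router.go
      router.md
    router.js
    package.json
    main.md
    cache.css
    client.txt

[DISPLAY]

> [-] workspace/                                     
    [+] data/                                        
    router.js                                        
    package.json                                     
    main.md                                          
    cache.css                                        
    client.txt                                       
                                                     
                                                     
                                                     
                                                     
                                                     
                                                     
                                                     
                                                     
                                                     
                                                     
                                                     
                                                     
                                                     


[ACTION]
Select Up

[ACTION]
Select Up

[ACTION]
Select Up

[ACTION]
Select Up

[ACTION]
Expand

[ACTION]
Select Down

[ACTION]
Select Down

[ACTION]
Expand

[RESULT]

  [-] workspace/                                     
    [+] data/                                        
  > router.js                                        
    package.json                                     
    main.md                                          
    cache.css                                        
    client.txt                                       
                                                     
                                                     
                                                     
                                                     
                                                     
                                                     
                                                     
                                                     
                                                     
                                                     
                                                     
                                                     
                                                     


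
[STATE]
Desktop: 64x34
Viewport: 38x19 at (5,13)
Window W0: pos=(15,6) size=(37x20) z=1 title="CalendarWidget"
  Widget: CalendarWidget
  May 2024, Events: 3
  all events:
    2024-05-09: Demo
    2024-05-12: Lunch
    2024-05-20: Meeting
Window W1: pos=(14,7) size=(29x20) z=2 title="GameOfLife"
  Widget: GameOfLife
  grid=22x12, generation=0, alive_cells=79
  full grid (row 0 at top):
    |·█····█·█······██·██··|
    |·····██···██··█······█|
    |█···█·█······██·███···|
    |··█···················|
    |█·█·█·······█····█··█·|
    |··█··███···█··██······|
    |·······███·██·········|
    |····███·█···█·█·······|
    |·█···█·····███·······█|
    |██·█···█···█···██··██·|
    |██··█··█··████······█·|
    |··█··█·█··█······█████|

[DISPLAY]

         ┃█···█·█······██·███···     ┃
         ┃··█···················     ┃
         ┃█·█·█·······█····█··█·     ┃
         ┃··█··███···█··██······     ┃
         ┃·······███·██·········     ┃
         ┃····███·█···█·█·······     ┃
         ┃·█···█·····███·······█     ┃
         ┃██·█···█···█···██··██·     ┃
         ┃██··█··█··████······█·     ┃
         ┃··█··█·█··█······█████     ┃
         ┃                           ┃
         ┃                           ┃
         ┃                           ┃
         ┗━━━━━━━━━━━━━━━━━━━━━━━━━━━┛
                                      
                                      
                                      
                                      
                                      


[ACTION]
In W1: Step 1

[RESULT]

         ┃······█······███·█····     ┃
         ┃·····█·······█··█·█···     ┃
         ┃··█··██···············     ┃
         ┃·█·█·███··██·█········     ┃
         ┃····█····████·██······     ┃
         ┃····███·███···········     ┃
         ┃███··█·█···█·███····█·     ┃
         ┃····█·█·······█····███     ┃
         ┃█··██··██·█·█···██····     ┃
         ┃·█····█···█·█·····████     ┃
         ┃                           ┃
         ┃                           ┃
         ┃                           ┃
         ┗━━━━━━━━━━━━━━━━━━━━━━━━━━━┛
                                      
                                      
                                      
                                      
                                      


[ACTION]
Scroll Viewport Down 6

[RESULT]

         ┃··█··██···············     ┃
         ┃·█·█·███··██·█········     ┃
         ┃····█····████·██······     ┃
         ┃····███·███···········     ┃
         ┃███··█·█···█·███····█·     ┃
         ┃····█·█·······█····███     ┃
         ┃█··██··██·█·█···██····     ┃
         ┃·█····█···█·█·····████     ┃
         ┃                           ┃
         ┃                           ┃
         ┃                           ┃
         ┗━━━━━━━━━━━━━━━━━━━━━━━━━━━┛
                                      
                                      
                                      
                                      
                                      
                                      
                                      


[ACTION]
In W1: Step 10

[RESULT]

         ┃█·····█··········██···     ┃
         ┃······················     ┃
         ┃█·█···················     ┃
         ┃·█····················     ┃
         ┃·········█············     ┃
         ┃······█···█·····██····     ┃
         ┃······█········█·█·███     ┃
         ┃·······█·······█·█····     ┃
         ┃                           ┃
         ┃                           ┃
         ┃                           ┃
         ┗━━━━━━━━━━━━━━━━━━━━━━━━━━━┛
                                      
                                      
                                      
                                      
                                      
                                      
                                      


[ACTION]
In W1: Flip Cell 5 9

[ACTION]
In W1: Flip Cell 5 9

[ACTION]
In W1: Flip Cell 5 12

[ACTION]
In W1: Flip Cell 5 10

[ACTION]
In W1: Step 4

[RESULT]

         ┃·····██·····██···██···     ┃
         ┃············██········     ┃
         ┃███···················     ┃
         ┃······················     ┃
         ┃················█··█··     ┃
         ┃···················██·     ┃
         ┃················██··██     ┃
         ┃······················     ┃
         ┃                           ┃
         ┃                           ┃
         ┃                           ┃
         ┗━━━━━━━━━━━━━━━━━━━━━━━━━━━┛
                                      
                                      
                                      
                                      
                                      
                                      
                                      


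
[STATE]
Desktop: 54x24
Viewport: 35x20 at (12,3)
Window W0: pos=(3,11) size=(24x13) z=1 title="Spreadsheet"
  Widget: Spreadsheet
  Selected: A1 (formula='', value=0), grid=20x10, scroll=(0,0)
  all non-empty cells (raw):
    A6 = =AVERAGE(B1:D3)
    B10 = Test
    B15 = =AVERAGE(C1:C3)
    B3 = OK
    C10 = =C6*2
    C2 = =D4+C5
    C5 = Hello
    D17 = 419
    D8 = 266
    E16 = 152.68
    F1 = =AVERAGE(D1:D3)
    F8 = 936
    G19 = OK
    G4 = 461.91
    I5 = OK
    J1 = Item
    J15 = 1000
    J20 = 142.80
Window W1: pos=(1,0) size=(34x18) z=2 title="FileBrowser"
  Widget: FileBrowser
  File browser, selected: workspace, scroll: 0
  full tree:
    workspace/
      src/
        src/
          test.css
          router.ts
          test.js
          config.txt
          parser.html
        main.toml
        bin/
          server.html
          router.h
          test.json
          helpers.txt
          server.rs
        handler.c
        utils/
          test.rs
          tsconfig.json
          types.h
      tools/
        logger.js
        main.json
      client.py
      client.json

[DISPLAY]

space/                ┃            
c/                    ┃            
ols/                  ┃            
.py                   ┃            
.json                 ┃            
                      ┃            
                      ┃            
                      ┃            
                      ┃            
                      ┃            
                      ┃            
                      ┃            
                      ┃            
                      ┃            
━━━━━━━━━━━━━━━━━━━━━━┛            
   0       0#E┃                    
   0OK        ┃                    
   0       0  ┃                    
   0       0He┃                    
!          0  ┃                    


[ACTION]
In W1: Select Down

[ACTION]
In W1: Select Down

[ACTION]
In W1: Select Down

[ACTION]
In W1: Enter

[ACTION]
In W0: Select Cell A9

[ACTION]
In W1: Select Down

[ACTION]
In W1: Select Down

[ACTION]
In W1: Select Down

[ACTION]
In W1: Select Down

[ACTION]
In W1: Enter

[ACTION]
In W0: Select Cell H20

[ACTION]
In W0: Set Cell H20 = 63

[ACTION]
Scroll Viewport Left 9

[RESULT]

 [-] workspace/                ┃   
   [+] src/                    ┃   
   [+] tools/                  ┃   
   client.py                   ┃   
 > client.json                 ┃   
                               ┃   
                               ┃   
                               ┃   
                               ┃   
                               ┃   
                               ┃   
                               ┃   
                               ┃   
                               ┃   
━━━━━━━━━━━━━━━━━━━━━━━━━━━━━━━┛   
┃  2        0       0#E┃           
┃  3        0OK        ┃           
┃  4        0       0  ┃           
┃  5        0       0He┃           
┃  6 #ERR!          0  ┃           


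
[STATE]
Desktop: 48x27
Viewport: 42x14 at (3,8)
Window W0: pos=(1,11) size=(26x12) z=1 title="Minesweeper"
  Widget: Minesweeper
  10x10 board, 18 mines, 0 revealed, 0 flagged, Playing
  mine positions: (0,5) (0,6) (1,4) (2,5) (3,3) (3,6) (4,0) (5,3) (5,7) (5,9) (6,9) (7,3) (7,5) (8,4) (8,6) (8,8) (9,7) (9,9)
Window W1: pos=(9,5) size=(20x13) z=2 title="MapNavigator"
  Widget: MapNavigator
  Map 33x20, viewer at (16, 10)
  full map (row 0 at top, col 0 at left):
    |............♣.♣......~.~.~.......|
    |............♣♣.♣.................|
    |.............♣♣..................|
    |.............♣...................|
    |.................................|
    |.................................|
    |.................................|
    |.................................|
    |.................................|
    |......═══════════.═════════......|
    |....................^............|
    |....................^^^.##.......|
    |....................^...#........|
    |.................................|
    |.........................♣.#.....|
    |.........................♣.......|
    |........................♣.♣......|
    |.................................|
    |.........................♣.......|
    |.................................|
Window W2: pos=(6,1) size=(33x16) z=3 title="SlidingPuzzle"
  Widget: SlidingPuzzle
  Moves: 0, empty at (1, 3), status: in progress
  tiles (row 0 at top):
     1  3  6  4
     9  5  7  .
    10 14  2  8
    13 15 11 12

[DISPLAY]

   ┃├────┼────┼────┼────┤          ┃      
   ┃│ 10 │ 14 │  2 │  8 │          ┃      
   ┃├────┼────┼────┼────┤          ┃      
━━━┃│ 13 │ 15 │ 11 │ 12 │          ┃      
Min┃└────┴────┴────┴────┘          ┃      
───┃Moves: 0                       ┃      
■■■┃                               ┃      
■■■┃                               ┃      
■■■┗━━━━━━━━━━━━━━━━━━━━━━━━━━━━━━━┛      
■■■■■■┗━━━━━━━━━━━━━━━━━━┛                
■■■■■■■■■              ┃                  
■■■■■■■■■              ┃                  
■■■■■■■■■              ┃                  
■■■■■■■■■              ┃                  


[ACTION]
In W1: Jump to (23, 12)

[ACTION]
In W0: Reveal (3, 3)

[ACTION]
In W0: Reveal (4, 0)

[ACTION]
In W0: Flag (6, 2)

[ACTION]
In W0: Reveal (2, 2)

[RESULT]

   ┃├────┼────┼────┼────┤          ┃      
   ┃│ 10 │ 14 │  2 │  8 │          ┃      
   ┃├────┼────┼────┼────┤          ┃      
━━━┃│ 13 │ 15 │ 11 │ 12 │          ┃      
Min┃└────┴────┴────┴────┘          ┃      
───┃Moves: 0                       ┃      
■■■┃                               ┃      
■■■┃                               ┃      
■■■┗━━━━━━━━━━━━━━━━━━━━━━━━━━━━━━━┛      
■■✹■■✹┗━━━━━━━━━━━━━━━━━━┛                
■■■■■■■■■              ┃                  
■■✹■■■✹■✹              ┃                  
■■■■■■■■✹              ┃                  
■■✹■✹■■■■              ┃                  


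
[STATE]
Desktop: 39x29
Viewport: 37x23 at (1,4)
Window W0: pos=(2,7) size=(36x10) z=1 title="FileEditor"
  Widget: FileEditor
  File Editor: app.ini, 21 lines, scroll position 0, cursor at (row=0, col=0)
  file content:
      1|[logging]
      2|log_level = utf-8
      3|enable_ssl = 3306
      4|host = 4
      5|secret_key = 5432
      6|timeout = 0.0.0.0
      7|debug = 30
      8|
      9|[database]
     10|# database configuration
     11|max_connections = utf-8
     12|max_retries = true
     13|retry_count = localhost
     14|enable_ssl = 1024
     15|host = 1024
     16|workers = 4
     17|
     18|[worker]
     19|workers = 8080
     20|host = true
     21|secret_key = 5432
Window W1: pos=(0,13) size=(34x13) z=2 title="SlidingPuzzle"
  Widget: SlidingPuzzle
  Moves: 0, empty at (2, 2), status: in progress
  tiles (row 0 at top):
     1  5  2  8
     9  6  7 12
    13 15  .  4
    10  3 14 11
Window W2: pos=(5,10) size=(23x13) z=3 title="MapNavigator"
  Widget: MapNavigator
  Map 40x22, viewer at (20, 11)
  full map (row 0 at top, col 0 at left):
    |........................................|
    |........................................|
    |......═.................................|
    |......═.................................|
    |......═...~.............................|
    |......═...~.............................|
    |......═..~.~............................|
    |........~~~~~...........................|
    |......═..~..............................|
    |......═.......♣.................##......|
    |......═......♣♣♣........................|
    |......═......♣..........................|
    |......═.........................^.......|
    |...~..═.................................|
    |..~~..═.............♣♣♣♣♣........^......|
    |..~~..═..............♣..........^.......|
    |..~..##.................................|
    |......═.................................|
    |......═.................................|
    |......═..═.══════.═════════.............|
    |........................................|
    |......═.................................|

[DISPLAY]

                                     
                                     
                                     
 ┏━━━━━━━━━━━━━━━━━━━━━━━━━━━━━━━━━━┓
 ┃ FileEditor                       ┃
 ┠──────────────────────────────────┨
 ┃█l┏━━━━━━━━━━━━━━━━━━━━━┓        ▲┃
 ┃lo┃ MapNavigator        ┃        █┃
 ┃en┠─────────────────────┨        ░┃
━━━━┃~~~..................┃━━━━━┓  ░┃
 Sli┃.....................┃     ┃  ░┃
────┃....♣................┃─────┨  ▼┃
┌───┃...♣♣♣...............┃     ┃━━━┛
│  1┃...♣......@..........┃     ┃    
├───┃.....................┃     ┃    
│  9┃.....................┃     ┃    
├───┃..........♣♣♣♣♣......┃     ┃    
│ 13┃...........♣.........┃     ┃    
├───┗━━━━━━━━━━━━━━━━━━━━━┛     ┃    
│ 10 │  3 │ 14 │ 11 │           ┃    
└────┴────┴────┴────┘           ┃    
━━━━━━━━━━━━━━━━━━━━━━━━━━━━━━━━┛    
                                     


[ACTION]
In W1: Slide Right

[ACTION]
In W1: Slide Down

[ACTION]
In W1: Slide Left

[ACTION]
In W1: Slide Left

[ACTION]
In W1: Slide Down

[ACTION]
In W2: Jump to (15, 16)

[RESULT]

                                     
                                     
                                     
 ┏━━━━━━━━━━━━━━━━━━━━━━━━━━━━━━━━━━┓
 ┃ FileEditor                       ┃
 ┠──────────────────────────────────┨
 ┃█l┏━━━━━━━━━━━━━━━━━━━━━┓        ▲┃
 ┃lo┃ MapNavigator        ┃        █┃
 ┃en┠─────────────────────┨        ░┃
━━━━┃.═...................┃━━━━━┓  ░┃
 Sli┃.═...................┃     ┃  ░┃
────┃.═.............♣♣♣♣♣.┃─────┨  ▼┃
┌───┃.═..............♣....┃     ┃━━━┛
│  1┃##........@..........┃     ┃    
├───┃.═...................┃     ┃    
│  9┃.═...................┃     ┃    
├───┃.═..═.══════.════════┃     ┃    
│ 13┃.....................┃     ┃    
├───┗━━━━━━━━━━━━━━━━━━━━━┛     ┃    
│ 10 │  3 │ 14 │ 11 │           ┃    
└────┴────┴────┴────┘           ┃    
━━━━━━━━━━━━━━━━━━━━━━━━━━━━━━━━┛    
                                     


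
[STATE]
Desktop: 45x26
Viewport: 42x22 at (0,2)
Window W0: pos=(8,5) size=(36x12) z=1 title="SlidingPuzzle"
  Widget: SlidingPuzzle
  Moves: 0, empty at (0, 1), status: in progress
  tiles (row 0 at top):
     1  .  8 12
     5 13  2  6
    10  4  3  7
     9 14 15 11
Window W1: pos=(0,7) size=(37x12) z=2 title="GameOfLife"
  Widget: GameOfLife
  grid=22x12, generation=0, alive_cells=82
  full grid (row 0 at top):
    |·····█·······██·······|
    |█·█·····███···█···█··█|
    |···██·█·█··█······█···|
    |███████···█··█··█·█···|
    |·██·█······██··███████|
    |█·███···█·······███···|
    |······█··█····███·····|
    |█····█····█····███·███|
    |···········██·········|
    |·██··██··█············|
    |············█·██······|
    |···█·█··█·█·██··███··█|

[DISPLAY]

                                          
                                          
                                          
        ┏━━━━━━━━━━━━━━━━━━━━━━━━━━━━━━━━━
        ┃ SlidingPuzzle                   
┏━━━━━━━━━━━━━━━━━━━━━━━━━━━━━━━━━━━┓─────
┃ GameOfLife                        ┃     
┠───────────────────────────────────┨     
┃Gen: 0                             ┃     
┃···██·█·█··█······█···             ┃     
┃███████···█··█··█·█···             ┃     
┃·██·█······██··███████             ┃     
┃█·███···█·······███···             ┃     
┃······█··█····███·····             ┃     
┃█····█····█····███·███             ┃━━━━━
┃···········██·········             ┃     
┗━━━━━━━━━━━━━━━━━━━━━━━━━━━━━━━━━━━┛     
                                          
                                          
                                          
                                          
                                          


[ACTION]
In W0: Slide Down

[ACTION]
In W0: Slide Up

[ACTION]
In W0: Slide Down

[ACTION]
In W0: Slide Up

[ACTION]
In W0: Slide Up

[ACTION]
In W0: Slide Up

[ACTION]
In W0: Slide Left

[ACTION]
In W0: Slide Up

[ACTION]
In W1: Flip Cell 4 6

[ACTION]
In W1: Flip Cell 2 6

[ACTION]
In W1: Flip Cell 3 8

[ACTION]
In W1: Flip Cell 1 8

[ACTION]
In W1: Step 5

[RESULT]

                                          
                                          
                                          
        ┏━━━━━━━━━━━━━━━━━━━━━━━━━━━━━━━━━
        ┃ SlidingPuzzle                   
┏━━━━━━━━━━━━━━━━━━━━━━━━━━━━━━━━━━━┓─────
┃ GameOfLife                        ┃     
┠───────────────────────────────────┨     
┃Gen: 5                             ┃     
┃······███····██·······             ┃     
┃······················             ┃     
┃··█·····█·············             ┃     
┃·█·█··██··············             ┃     
┃█···█··██·············             ┃     
┃·██·█·██··············             ┃━━━━━
┃·····█·····███········             ┃     
┗━━━━━━━━━━━━━━━━━━━━━━━━━━━━━━━━━━━┛     
                                          
                                          
                                          
                                          
                                          


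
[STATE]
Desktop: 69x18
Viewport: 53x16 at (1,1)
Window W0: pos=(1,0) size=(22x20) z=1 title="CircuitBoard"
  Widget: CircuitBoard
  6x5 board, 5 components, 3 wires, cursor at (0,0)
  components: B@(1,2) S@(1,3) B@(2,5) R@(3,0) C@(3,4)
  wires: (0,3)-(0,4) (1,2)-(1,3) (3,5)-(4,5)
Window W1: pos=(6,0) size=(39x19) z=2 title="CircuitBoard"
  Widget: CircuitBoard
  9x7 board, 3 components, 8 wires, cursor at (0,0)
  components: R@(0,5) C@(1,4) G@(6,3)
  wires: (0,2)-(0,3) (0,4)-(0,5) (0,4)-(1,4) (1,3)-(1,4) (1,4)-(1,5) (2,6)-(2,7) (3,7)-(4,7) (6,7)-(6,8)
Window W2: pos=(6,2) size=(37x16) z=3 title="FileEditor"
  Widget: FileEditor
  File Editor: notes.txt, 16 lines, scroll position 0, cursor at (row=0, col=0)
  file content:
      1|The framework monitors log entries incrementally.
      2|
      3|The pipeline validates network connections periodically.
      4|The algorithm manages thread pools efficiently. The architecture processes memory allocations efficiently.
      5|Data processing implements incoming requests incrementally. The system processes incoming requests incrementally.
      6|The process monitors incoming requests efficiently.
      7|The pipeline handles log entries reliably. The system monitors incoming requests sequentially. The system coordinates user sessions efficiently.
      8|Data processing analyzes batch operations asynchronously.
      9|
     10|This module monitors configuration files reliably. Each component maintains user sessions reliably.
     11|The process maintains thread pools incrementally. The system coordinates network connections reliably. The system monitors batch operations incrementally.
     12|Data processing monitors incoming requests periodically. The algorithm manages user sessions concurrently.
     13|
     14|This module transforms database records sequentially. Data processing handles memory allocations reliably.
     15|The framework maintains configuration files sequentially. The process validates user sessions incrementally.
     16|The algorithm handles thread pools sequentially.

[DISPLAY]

┃ Cir┃ CircuitBoard                        ┃         
┠────┏━━━━━━━━━━━━━━━━━━━━━━━━━━━━━━━━━━━┓─┨         
┃   0┃ FileEditor                        ┃ ┃         
┃0  [┠───────────────────────────────────┨ ┃         
┃    ┃█he framework monitors log entries▲┃ ┃         
┃1   ┃                                  █┃ ┃         
┃    ┃The pipeline validates network con░┃ ┃         
┃2   ┃The algorithm manages thread pools░┃ ┃         
┃    ┃Data processing implements incomin░┃ ┃         
┃3   ┃The process monitors incoming requ░┃ ┃         
┃    ┃The pipeline handles log entries r░┃ ┃         
┃4   ┃Data processing analyzes batch ope░┃ ┃         
┃Curs┃                                  ░┃ ┃         
┃    ┃This module monitors configuration░┃ ┃         
┃    ┃The process maintains thread pools░┃ ┃         
┃    ┃Data processing monitors incoming ▼┃·┃         


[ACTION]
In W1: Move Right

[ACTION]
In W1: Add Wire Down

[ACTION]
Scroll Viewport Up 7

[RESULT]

┏━━━━┏━━━━━━━━━━━━━━━━━━━━━━━━━━━━━━━━━━━━━┓         
┃ Cir┃ CircuitBoard                        ┃         
┠────┏━━━━━━━━━━━━━━━━━━━━━━━━━━━━━━━━━━━┓─┨         
┃   0┃ FileEditor                        ┃ ┃         
┃0  [┠───────────────────────────────────┨ ┃         
┃    ┃█he framework monitors log entries▲┃ ┃         
┃1   ┃                                  █┃ ┃         
┃    ┃The pipeline validates network con░┃ ┃         
┃2   ┃The algorithm manages thread pools░┃ ┃         
┃    ┃Data processing implements incomin░┃ ┃         
┃3   ┃The process monitors incoming requ░┃ ┃         
┃    ┃The pipeline handles log entries r░┃ ┃         
┃4   ┃Data processing analyzes batch ope░┃ ┃         
┃Curs┃                                  ░┃ ┃         
┃    ┃This module monitors configuration░┃ ┃         
┃    ┃The process maintains thread pools░┃ ┃         


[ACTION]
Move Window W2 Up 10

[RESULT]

┏━━━━┏━━━━━━━━━━━━━━━━━━━━━━━━━━━━━━━━━━━┓━┓         
┃ Cir┃ FileEditor                        ┃ ┃         
┠────┠───────────────────────────────────┨─┨         
┃   0┃█he framework monitors log entries▲┃ ┃         
┃0  [┃                                  █┃ ┃         
┃    ┃The pipeline validates network con░┃ ┃         
┃1   ┃The algorithm manages thread pools░┃ ┃         
┃    ┃Data processing implements incomin░┃ ┃         
┃2   ┃The process monitors incoming requ░┃ ┃         
┃    ┃The pipeline handles log entries r░┃ ┃         
┃3   ┃Data processing analyzes batch ope░┃ ┃         
┃    ┃                                  ░┃ ┃         
┃4   ┃This module monitors configuration░┃ ┃         
┃Curs┃The process maintains thread pools░┃ ┃         
┃    ┃Data processing monitors incoming ▼┃ ┃         
┃    ┗━━━━━━━━━━━━━━━━━━━━━━━━━━━━━━━━━━━┛ ┃         
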